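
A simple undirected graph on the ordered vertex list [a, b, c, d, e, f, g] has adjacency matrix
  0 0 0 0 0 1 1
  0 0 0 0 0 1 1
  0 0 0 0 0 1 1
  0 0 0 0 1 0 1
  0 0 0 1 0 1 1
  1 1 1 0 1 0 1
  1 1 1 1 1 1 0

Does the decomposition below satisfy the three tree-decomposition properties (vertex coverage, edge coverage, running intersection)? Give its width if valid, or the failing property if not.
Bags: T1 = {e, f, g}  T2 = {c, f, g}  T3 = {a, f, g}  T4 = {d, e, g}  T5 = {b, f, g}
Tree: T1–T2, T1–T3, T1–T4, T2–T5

Yes; width 2.

Checking the three conditions: (i) the bags cover all of {a, b, c, d, e, f, g}; (ii) for each edge, some bag contains both endpoints; (iii) the bags containing any fixed vertex form a subtree. All hold, so the decomposition is valid with width 3 − 1 = 2.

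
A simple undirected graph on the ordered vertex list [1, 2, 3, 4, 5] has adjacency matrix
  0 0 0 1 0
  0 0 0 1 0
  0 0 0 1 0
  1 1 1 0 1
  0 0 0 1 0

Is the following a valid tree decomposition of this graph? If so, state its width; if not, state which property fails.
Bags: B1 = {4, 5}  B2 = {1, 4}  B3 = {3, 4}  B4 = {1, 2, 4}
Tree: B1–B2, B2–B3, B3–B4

A tree decomposition must satisfy three properties: every vertex lies in some bag; for every edge, both endpoints lie together in some bag; and for every vertex, the bags containing it form a connected subtree. Here bags containing vertex 1 are not connected in the tree, so the decomposition is invalid.

No — bags containing vertex 1 are not connected in the tree.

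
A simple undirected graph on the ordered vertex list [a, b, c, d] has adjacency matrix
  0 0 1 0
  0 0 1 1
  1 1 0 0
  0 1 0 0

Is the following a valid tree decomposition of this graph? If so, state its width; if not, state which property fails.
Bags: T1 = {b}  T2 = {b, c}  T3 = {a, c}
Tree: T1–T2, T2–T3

No — vertex d appears in no bag.

A tree decomposition must satisfy three properties: every vertex lies in some bag; for every edge, both endpoints lie together in some bag; and for every vertex, the bags containing it form a connected subtree. Here vertex d appears in no bag, so the decomposition is invalid.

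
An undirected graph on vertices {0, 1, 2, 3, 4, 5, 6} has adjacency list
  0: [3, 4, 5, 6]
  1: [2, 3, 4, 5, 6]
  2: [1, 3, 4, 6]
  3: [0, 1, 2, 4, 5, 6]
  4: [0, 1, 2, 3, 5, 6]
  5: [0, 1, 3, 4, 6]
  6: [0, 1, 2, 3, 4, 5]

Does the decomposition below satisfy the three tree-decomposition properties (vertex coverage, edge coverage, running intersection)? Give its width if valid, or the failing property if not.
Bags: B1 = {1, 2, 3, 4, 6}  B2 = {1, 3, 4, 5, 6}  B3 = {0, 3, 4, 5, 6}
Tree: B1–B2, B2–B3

Every vertex of G appears in some bag (union = {0, 1, 2, 3, 4, 5, 6}); every edge is covered by a bag; and for each vertex v the set of bags containing v is connected in the bag tree. The decomposition is therefore valid. The largest bag has 5 vertices, so the width is 4.

Yes; width 4.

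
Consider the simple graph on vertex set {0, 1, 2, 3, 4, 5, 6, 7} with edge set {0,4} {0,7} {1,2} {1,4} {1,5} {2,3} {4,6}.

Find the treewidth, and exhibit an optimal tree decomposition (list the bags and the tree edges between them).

Every bag has size at most 2, so the width is 2 − 1 = 1 and tw(G) ≤ 1. Since G has at least one edge (e.g. 4–1), it is not an edgeless graph, so tw(G) ≥ 1. The upper and lower bounds meet at 1, so that is the treewidth.

Treewidth 1.
One such decomposition:
Bags: B1 = {1, 4}  B2 = {0, 4}  B3 = {1, 2}  B4 = {2, 3}  B5 = {4, 6}  B6 = {0, 7}  B7 = {1, 5}
Tree: B1–B2, B1–B3, B3–B4, B1–B5, B2–B6, B3–B7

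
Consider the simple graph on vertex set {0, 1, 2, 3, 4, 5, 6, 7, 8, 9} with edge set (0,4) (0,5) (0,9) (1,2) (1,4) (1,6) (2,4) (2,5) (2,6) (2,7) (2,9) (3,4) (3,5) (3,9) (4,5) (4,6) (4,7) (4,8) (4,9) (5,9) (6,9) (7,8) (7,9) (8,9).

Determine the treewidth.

A width-3 tree decomposition is:
Bags: B1 = {2, 4, 6, 9}  B2 = {1, 2, 4, 6}  B3 = {2, 4, 5, 9}  B4 = {2, 4, 7, 9}  B5 = {0, 4, 5, 9}  B6 = {3, 4, 5, 9}  B7 = {4, 7, 8, 9}
Tree: B1–B2, B1–B3, B1–B4, B3–B5, B5–B6, B4–B7
Each bag holds 4 vertices, so the decomposition has width 3, which upper-bounds the treewidth. Conversely, {1, 2, 4, 6} is a clique of size 4, and the vertices of any clique must share a bag in every tree decomposition; so some bag has ≥ 4 vertices and tw(G) ≥ 3. Therefore the treewidth is 3.

3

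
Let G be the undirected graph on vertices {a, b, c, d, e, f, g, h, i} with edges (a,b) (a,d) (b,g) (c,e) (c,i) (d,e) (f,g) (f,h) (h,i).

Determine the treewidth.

A width-2 tree decomposition is:
Bags: B1 = {a, b, d}  B2 = {b, d, e}  B3 = {b, c, e}  B4 = {b, c, i}  B5 = {b, h, i}  B6 = {b, f, h}  B7 = {b, f, g}
Tree: B1–B2, B2–B3, B3–B4, B4–B5, B5–B6, B6–B7
The largest bag has 3 vertices, giving width 2; this decomposition certifies tw(G) ≤ 2. Since b–a–d–e–c–i–h–f–g–b is a cycle in G, G is not acyclic. Forests are exactly the graphs of treewidth ≤ 1, so tw(G) ≥ 2. Therefore the treewidth is 2.

2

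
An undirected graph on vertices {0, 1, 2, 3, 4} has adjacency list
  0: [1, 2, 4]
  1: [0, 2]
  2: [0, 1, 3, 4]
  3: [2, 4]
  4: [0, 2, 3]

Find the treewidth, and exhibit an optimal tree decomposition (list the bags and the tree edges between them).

Each bag holds 3 vertices, so the decomposition has width 2, which upper-bounds the treewidth. For the lower bound, the 3 vertices {0, 1, 2} are pairwise adjacent, and any tree decomposition puts a clique entirely inside one bag — forcing width ≥ 2. Combining the bounds, tw(G) = 2.

Treewidth 2.
One optimal decomposition is:
Bags: B1 = {0, 2, 4}  B2 = {2, 3, 4}  B3 = {0, 1, 2}
Tree: B1–B2, B1–B3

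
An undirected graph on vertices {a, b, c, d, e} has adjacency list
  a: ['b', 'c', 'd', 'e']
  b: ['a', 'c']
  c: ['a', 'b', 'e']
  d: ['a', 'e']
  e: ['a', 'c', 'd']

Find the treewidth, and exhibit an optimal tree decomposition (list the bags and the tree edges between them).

Treewidth 2.
One such decomposition:
Bags: B1 = {a, b, c}  B2 = {a, c, e}  B3 = {a, d, e}
Tree: B1–B2, B2–B3

The largest bag has 3 vertices, giving width 2; this decomposition certifies tw(G) ≤ 2. Conversely, {a, d, e} is a clique of size 3, and the vertices of any clique must share a bag in every tree decomposition; so some bag has ≥ 3 vertices and tw(G) ≥ 2. Combining the bounds, tw(G) = 2.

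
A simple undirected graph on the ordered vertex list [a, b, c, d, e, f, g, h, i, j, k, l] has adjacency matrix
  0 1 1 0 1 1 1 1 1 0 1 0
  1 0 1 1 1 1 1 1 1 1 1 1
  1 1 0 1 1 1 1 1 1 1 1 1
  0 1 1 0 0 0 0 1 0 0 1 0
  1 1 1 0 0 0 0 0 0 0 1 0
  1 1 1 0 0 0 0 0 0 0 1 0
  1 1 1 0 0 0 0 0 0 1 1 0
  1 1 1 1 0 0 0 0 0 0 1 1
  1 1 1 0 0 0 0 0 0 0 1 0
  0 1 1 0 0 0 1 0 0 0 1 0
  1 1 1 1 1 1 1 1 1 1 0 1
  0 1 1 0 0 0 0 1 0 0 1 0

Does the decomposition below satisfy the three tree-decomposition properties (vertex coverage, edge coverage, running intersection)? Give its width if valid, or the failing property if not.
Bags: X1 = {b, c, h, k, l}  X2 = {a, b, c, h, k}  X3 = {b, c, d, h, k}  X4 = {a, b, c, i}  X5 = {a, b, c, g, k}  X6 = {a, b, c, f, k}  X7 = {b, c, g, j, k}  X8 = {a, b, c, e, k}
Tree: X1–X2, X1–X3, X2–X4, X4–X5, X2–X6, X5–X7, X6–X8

A tree decomposition must satisfy three properties: every vertex lies in some bag; for every edge, both endpoints lie together in some bag; and for every vertex, the bags containing it form a connected subtree. Here edge (k,i) lies in no bag, so the decomposition is invalid.

No — edge (k,i) lies in no bag.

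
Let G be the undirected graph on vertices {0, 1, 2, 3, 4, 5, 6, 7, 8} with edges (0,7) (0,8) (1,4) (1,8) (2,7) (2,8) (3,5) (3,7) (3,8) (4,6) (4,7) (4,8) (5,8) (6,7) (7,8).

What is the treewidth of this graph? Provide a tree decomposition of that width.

Treewidth 2.
One optimal decomposition is:
Bags: B1 = {4, 6, 7}  B2 = {4, 7, 8}  B3 = {3, 7, 8}  B4 = {0, 7, 8}  B5 = {1, 4, 8}  B6 = {2, 7, 8}  B7 = {3, 5, 8}
Tree: B1–B2, B2–B3, B3–B4, B2–B5, B2–B6, B3–B7

Each bag holds 3 vertices, so the decomposition has width 2, which upper-bounds the treewidth. For the lower bound, the 3 vertices {1, 4, 8} are pairwise adjacent, and any tree decomposition puts a clique entirely inside one bag — forcing width ≥ 2. Hence tw(G) = 2 exactly.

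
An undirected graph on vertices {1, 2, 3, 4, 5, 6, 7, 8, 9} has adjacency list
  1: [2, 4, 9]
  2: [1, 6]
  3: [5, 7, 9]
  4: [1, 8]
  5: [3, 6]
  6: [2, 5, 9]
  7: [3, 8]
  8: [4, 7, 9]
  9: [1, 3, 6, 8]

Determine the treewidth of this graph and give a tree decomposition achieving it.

Each bag holds 4 vertices, so the decomposition has width 3, which upper-bounds the treewidth. For the lower bound: the 4 vertex sets {4,7,8}, {3}, {9}, {1,2,5,6} are disjoint, each induces a connected subgraph, and every pair is joined by at least one edge of G. Contracting each set to a single vertex therefore yields K_{4} as a minor, and since treewidth is minor-monotone, tw(G) ≥ tw(K_{4}) = 3. The upper and lower bounds meet at 3, so that is the treewidth.

Treewidth 3.
One such decomposition:
Bags: B1 = {3, 4, 7, 8}  B2 = {3, 4, 8, 9}  B3 = {1, 3, 4, 9}  B4 = {1, 3, 5, 9}  B5 = {1, 5, 6, 9}  B6 = {1, 2, 5, 6}
Tree: B1–B2, B2–B3, B3–B4, B4–B5, B5–B6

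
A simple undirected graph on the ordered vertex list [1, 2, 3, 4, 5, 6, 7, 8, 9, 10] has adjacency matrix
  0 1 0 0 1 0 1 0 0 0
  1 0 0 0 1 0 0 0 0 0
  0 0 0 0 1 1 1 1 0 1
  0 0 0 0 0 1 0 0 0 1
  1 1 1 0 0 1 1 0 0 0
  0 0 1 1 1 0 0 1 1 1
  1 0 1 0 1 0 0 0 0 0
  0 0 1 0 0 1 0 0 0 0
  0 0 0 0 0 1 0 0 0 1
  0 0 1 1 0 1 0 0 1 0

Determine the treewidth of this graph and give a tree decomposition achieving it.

The largest bag has 3 vertices, giving width 2; this decomposition certifies tw(G) ≤ 2. On the other hand G contains the 3-clique {1, 2, 5}. A clique must lie in a single bag of any decomposition, so no decomposition can have width below 2. The upper and lower bounds meet at 2, so that is the treewidth.

Treewidth 2.
Bags: B1 = {3, 6, 8}  B2 = {3, 5, 6}  B3 = {3, 6, 10}  B4 = {3, 5, 7}  B5 = {1, 5, 7}  B6 = {4, 6, 10}  B7 = {1, 2, 5}  B8 = {6, 9, 10}
Tree: B1–B2, B1–B3, B2–B4, B4–B5, B3–B6, B5–B7, B6–B8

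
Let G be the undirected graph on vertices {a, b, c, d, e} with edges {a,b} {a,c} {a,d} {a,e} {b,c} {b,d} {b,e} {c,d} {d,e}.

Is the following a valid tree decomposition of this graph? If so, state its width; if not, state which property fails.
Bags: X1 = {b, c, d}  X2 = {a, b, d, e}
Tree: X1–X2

A tree decomposition must satisfy three properties: every vertex lies in some bag; for every edge, both endpoints lie together in some bag; and for every vertex, the bags containing it form a connected subtree. Here edge (a,c) lies in no bag, so the decomposition is invalid.

No — edge (a,c) lies in no bag.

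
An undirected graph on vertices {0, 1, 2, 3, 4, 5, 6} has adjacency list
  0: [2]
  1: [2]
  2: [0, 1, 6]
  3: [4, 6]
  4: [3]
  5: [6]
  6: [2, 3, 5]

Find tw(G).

A width-1 tree decomposition is:
Bags: B1 = {2, 6}  B2 = {3, 6}  B3 = {1, 2}  B4 = {0, 2}  B5 = {5, 6}  B6 = {3, 4}
Tree: B1–B2, B1–B3, B1–B4, B2–B5, B2–B6
Every bag has size at most 2, so the width is 2 − 1 = 1 and tw(G) ≤ 1. Since G has at least one edge (e.g. 2–6), it is not an edgeless graph, so tw(G) ≥ 1. Hence tw(G) = 1 exactly.

1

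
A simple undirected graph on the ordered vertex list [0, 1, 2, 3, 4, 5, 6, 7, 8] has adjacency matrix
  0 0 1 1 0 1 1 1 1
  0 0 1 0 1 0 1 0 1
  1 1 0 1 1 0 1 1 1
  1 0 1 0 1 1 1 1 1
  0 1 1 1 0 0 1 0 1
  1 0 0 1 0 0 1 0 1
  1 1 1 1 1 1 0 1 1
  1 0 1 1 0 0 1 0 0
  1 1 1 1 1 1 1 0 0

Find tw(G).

A width-4 tree decomposition is:
Bags: B1 = {0, 2, 3, 6, 8}  B2 = {2, 3, 4, 6, 8}  B3 = {1, 2, 4, 6, 8}  B4 = {0, 2, 3, 6, 7}  B5 = {0, 3, 5, 6, 8}
Tree: B1–B2, B2–B3, B1–B4, B1–B5
The largest bag has 5 vertices, giving width 4; this decomposition certifies tw(G) ≤ 4. On the other hand G contains the 5-clique {1, 2, 4, 6, 8}. A clique must lie in a single bag of any decomposition, so no decomposition can have width below 4. Hence tw(G) = 4 exactly.

4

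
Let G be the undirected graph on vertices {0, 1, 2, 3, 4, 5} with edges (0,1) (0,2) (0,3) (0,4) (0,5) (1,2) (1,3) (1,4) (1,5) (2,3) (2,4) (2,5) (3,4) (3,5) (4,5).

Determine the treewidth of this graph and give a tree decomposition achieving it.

With just one bag of size 6, the width is 6 − 1 = 5, so tw(G) ≤ 5. Conversely, {0, 1, 2, 3, 4, 5} is a clique of size 6, and the vertices of any clique must share a bag in every tree decomposition; so some bag has ≥ 6 vertices and tw(G) ≥ 5. The upper and lower bounds meet at 5, so that is the treewidth.

Treewidth 5.
Bags: B1 = {0, 1, 2, 3, 4, 5}
Tree: (single bag)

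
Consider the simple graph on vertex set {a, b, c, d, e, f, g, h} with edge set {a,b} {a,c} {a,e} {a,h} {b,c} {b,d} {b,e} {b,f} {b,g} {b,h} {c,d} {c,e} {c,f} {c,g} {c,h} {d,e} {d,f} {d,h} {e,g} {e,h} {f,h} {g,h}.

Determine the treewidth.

A width-4 tree decomposition is:
Bags: B1 = {b, c, d, e, h}  B2 = {b, c, e, g, h}  B3 = {b, c, d, f, h}  B4 = {a, b, c, e, h}
Tree: B1–B2, B1–B3, B2–B4
Each bag holds 5 vertices, so the decomposition has width 4, which upper-bounds the treewidth. On the other hand G contains the 5-clique {b, c, d, e, h}. A clique must lie in a single bag of any decomposition, so no decomposition can have width below 4. The upper and lower bounds meet at 4, so that is the treewidth.

4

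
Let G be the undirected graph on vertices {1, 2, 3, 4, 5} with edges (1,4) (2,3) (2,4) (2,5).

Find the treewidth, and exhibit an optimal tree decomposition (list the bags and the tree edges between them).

Treewidth 1.
Bags: B1 = {2, 4}  B2 = {2, 3}  B3 = {2, 5}  B4 = {1, 4}
Tree: B1–B2, B2–B3, B1–B4

Every bag has size at most 2, so the width is 2 − 1 = 1 and tw(G) ≤ 1. Any graph with an edge has treewidth ≥ 1, and G has the edge 2–4. Hence tw(G) = 1 exactly.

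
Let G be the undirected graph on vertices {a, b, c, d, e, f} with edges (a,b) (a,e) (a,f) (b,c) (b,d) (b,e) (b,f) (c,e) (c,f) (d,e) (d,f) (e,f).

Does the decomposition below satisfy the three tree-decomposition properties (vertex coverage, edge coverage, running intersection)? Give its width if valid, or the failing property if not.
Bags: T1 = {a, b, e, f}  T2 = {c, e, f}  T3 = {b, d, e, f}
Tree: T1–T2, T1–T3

No — edge (b,c) lies in no bag.

A tree decomposition must satisfy three properties: every vertex lies in some bag; for every edge, both endpoints lie together in some bag; and for every vertex, the bags containing it form a connected subtree. Here edge (b,c) lies in no bag, so the decomposition is invalid.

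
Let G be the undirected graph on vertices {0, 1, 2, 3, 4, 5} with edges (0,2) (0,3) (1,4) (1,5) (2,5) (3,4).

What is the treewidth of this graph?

2

A width-2 tree decomposition is:
Bags: B1 = {1, 3, 4}  B2 = {0, 1, 3}  B3 = {0, 1, 2}  B4 = {1, 2, 5}
Tree: B1–B2, B2–B3, B3–B4
Each bag holds 3 vertices, so the decomposition has width 2, which upper-bounds the treewidth. The edges 1–4–3–0–2–5–1 form a cycle, so G is not a tree and its treewidth is at least 2. Hence tw(G) = 2 exactly.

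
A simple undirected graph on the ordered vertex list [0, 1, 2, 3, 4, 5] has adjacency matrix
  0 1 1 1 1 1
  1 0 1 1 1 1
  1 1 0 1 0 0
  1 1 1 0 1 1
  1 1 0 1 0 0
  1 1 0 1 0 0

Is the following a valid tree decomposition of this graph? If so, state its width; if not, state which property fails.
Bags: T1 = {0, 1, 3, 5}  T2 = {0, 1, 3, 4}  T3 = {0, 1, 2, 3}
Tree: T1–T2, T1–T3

Yes; width 3.

Vertex coverage: the bags together contain {0, 1, 2, 3, 4, 5}, the full vertex set. Edge coverage: each edge of G has both endpoints in at least one bag. Running intersection: for every vertex, the bags containing it form a connected subtree. All three properties hold, so this is a valid tree decomposition of width max|bag| − 1 = 3, and hence tw(G) ≤ 3.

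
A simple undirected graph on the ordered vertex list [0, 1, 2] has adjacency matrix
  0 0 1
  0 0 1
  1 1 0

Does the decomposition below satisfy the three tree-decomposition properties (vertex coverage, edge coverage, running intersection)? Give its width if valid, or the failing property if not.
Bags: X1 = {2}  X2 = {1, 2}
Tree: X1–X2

A tree decomposition must satisfy three properties: every vertex lies in some bag; for every edge, both endpoints lie together in some bag; and for every vertex, the bags containing it form a connected subtree. Here vertex 0 appears in no bag, so the decomposition is invalid.

No — vertex 0 appears in no bag.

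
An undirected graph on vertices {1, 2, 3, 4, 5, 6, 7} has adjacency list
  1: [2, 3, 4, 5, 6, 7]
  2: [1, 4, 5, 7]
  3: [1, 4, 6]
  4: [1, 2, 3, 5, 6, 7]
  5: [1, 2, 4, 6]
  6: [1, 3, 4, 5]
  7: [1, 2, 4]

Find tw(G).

3

A width-3 tree decomposition is:
Bags: B1 = {1, 2, 4, 5}  B2 = {1, 4, 5, 6}  B3 = {1, 3, 4, 6}  B4 = {1, 2, 4, 7}
Tree: B1–B2, B2–B3, B1–B4
The largest bag has 4 vertices, giving width 3; this decomposition certifies tw(G) ≤ 3. For the lower bound, the 4 vertices {1, 2, 4, 5} are pairwise adjacent, and any tree decomposition puts a clique entirely inside one bag — forcing width ≥ 3. Hence tw(G) = 3 exactly.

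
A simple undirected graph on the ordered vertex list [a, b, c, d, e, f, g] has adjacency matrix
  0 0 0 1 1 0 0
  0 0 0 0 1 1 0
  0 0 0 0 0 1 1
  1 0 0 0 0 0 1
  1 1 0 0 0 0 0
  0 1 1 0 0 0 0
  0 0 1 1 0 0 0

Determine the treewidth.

A width-2 tree decomposition is:
Bags: B1 = {c, d, g}  B2 = {c, d, f}  B3 = {b, d, f}  B4 = {b, d, e}  B5 = {a, d, e}
Tree: B1–B2, B2–B3, B3–B4, B4–B5
Each bag holds 3 vertices, so the decomposition has width 2, which upper-bounds the treewidth. Since d–g–c–f–b–e–a–d is a cycle in G, G is not acyclic. Forests are exactly the graphs of treewidth ≤ 1, so tw(G) ≥ 2. Combining the bounds, tw(G) = 2.

2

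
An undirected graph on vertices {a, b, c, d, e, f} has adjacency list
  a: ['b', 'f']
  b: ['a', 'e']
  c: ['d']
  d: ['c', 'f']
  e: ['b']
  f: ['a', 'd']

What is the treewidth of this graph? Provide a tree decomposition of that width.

The largest bag has 2 vertices, giving width 1; this decomposition certifies tw(G) ≤ 1. G has an edge, so its treewidth is at least 1. The upper and lower bounds meet at 1, so that is the treewidth.

Treewidth 1.
One optimal decomposition is:
Bags: B1 = {c, d}  B2 = {d, f}  B3 = {a, f}  B4 = {a, b}  B5 = {b, e}
Tree: B1–B2, B2–B3, B3–B4, B4–B5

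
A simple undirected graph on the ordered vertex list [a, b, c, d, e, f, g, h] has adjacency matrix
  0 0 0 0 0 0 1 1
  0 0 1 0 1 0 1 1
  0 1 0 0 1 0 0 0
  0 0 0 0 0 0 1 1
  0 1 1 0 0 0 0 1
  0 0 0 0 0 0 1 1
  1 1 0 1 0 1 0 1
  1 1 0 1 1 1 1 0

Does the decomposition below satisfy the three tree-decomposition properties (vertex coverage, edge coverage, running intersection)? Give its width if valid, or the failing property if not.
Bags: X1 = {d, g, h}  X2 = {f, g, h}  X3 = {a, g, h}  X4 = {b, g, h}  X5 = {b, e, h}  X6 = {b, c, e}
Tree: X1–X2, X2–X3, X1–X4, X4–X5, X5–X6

Yes; width 2.

Checking the three conditions: (i) the bags cover all of {a, b, c, d, e, f, g, h}; (ii) for each edge, some bag contains both endpoints; (iii) the bags containing any fixed vertex form a subtree. All hold, so the decomposition is valid with width 3 − 1 = 2.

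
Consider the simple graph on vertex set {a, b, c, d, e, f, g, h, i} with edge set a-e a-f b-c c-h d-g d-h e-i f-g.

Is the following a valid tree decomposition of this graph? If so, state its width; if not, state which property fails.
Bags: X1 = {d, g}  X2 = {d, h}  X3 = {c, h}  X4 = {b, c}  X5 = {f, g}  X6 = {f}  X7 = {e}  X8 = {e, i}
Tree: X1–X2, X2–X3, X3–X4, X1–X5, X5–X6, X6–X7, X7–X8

A tree decomposition must satisfy three properties: every vertex lies in some bag; for every edge, both endpoints lie together in some bag; and for every vertex, the bags containing it form a connected subtree. Here vertex a appears in no bag, so the decomposition is invalid.

No — vertex a appears in no bag.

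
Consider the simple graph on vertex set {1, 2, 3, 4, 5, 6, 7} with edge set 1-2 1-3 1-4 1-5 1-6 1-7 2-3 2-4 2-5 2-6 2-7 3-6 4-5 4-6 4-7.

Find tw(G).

3

A width-3 tree decomposition is:
Bags: B1 = {1, 2, 4, 6}  B2 = {1, 2, 4, 5}  B3 = {1, 2, 3, 6}  B4 = {1, 2, 4, 7}
Tree: B1–B2, B1–B3, B2–B4
Every bag has size at most 4, so the width is 4 − 1 = 3 and tw(G) ≤ 3. For the lower bound, the 4 vertices {1, 2, 3, 6} are pairwise adjacent, and any tree decomposition puts a clique entirely inside one bag — forcing width ≥ 3. Hence tw(G) = 3 exactly.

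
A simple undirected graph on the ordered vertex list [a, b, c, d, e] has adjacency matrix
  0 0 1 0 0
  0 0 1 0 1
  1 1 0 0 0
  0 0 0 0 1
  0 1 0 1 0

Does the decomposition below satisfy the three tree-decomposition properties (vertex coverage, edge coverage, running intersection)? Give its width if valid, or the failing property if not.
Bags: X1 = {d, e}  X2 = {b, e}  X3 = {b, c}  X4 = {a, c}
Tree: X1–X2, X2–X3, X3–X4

Yes; width 1.

Checking the three conditions: (i) the bags cover all of {a, b, c, d, e}; (ii) for each edge, some bag contains both endpoints; (iii) the bags containing any fixed vertex form a subtree. All hold, so the decomposition is valid with width 2 − 1 = 1.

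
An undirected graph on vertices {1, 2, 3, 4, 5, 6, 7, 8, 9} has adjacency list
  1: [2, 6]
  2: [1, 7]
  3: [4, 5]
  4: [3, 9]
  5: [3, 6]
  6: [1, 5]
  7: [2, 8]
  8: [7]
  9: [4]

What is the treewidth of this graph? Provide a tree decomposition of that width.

Treewidth 1.
One optimal decomposition is:
Bags: B1 = {4, 9}  B2 = {3, 4}  B3 = {3, 5}  B4 = {5, 6}  B5 = {1, 6}  B6 = {1, 2}  B7 = {2, 7}  B8 = {7, 8}
Tree: B1–B2, B2–B3, B3–B4, B4–B5, B5–B6, B6–B7, B7–B8

Each bag holds 2 vertices, so the decomposition has width 1, which upper-bounds the treewidth. G has an edge, so its treewidth is at least 1. The upper and lower bounds meet at 1, so that is the treewidth.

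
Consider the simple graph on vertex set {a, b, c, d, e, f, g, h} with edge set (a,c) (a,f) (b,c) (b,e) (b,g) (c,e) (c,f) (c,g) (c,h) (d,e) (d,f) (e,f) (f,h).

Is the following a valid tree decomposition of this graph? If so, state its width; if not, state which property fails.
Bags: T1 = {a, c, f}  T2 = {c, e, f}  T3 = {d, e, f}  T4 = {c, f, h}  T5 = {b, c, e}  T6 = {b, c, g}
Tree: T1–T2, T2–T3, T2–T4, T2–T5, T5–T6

Yes; width 2.

Checking the three conditions: (i) the bags cover all of {a, b, c, d, e, f, g, h}; (ii) for each edge, some bag contains both endpoints; (iii) the bags containing any fixed vertex form a subtree. All hold, so the decomposition is valid with width 3 − 1 = 2.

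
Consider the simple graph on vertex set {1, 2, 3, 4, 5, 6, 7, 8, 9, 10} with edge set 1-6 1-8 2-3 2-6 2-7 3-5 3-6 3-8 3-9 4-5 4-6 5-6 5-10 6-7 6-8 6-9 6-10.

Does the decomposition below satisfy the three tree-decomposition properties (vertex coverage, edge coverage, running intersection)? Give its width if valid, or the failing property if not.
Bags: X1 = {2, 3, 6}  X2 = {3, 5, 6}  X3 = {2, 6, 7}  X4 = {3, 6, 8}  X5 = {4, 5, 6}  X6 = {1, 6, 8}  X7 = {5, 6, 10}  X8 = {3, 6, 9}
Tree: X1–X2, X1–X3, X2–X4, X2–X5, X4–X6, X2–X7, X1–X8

Every vertex of G appears in some bag (union = {1, 2, 3, 4, 5, 6, 7, 8, 9, 10}); every edge is covered by a bag; and for each vertex v the set of bags containing v is connected in the bag tree. The decomposition is therefore valid. The largest bag has 3 vertices, so the width is 2.

Yes; width 2.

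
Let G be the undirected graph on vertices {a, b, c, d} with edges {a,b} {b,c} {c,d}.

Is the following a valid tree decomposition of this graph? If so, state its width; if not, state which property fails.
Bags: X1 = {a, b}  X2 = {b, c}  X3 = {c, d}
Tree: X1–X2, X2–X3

Vertex coverage: the bags together contain {a, b, c, d}, the full vertex set. Edge coverage: each edge of G has both endpoints in at least one bag. Running intersection: for every vertex, the bags containing it form a connected subtree. All three properties hold, so this is a valid tree decomposition of width max|bag| − 1 = 1, and hence tw(G) ≤ 1.

Yes; width 1.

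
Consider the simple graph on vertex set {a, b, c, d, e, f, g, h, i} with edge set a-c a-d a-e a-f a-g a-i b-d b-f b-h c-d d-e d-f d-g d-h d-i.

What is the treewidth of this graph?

A width-2 tree decomposition is:
Bags: B1 = {a, d, g}  B2 = {a, d, e}  B3 = {a, d, f}  B4 = {a, d, i}  B5 = {b, d, f}  B6 = {b, d, h}  B7 = {a, c, d}
Tree: B1–B2, B2–B3, B3–B4, B3–B5, B5–B6, B1–B7
Each bag holds 3 vertices, so the decomposition has width 2, which upper-bounds the treewidth. Conversely, {b, d, h} is a clique of size 3, and the vertices of any clique must share a bag in every tree decomposition; so some bag has ≥ 3 vertices and tw(G) ≥ 2. The upper and lower bounds meet at 2, so that is the treewidth.

2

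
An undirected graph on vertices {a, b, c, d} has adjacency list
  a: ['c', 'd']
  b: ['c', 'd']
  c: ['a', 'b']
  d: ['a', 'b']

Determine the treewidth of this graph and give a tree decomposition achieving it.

Every bag has size at most 3, so the width is 3 − 1 = 2 and tw(G) ≤ 2. Since c–b–d–a–c is a cycle in G, G is not acyclic. Forests are exactly the graphs of treewidth ≤ 1, so tw(G) ≥ 2. Hence tw(G) = 2 exactly.

Treewidth 2.
One optimal decomposition is:
Bags: B1 = {b, c, d}  B2 = {a, c, d}
Tree: B1–B2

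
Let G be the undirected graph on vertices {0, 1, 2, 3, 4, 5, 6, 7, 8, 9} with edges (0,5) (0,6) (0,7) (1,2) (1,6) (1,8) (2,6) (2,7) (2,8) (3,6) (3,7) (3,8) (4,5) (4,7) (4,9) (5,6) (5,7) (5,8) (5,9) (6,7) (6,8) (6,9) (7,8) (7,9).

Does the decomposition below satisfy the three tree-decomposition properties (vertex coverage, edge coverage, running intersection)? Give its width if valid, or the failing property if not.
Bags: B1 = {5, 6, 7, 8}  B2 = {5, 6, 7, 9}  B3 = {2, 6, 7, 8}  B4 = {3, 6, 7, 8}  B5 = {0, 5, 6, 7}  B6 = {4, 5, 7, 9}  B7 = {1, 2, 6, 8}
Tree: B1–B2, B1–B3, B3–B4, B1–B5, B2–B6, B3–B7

Yes; width 3.

Checking the three conditions: (i) the bags cover all of {0, 1, 2, 3, 4, 5, 6, 7, 8, 9}; (ii) for each edge, some bag contains both endpoints; (iii) the bags containing any fixed vertex form a subtree. All hold, so the decomposition is valid with width 4 − 1 = 3.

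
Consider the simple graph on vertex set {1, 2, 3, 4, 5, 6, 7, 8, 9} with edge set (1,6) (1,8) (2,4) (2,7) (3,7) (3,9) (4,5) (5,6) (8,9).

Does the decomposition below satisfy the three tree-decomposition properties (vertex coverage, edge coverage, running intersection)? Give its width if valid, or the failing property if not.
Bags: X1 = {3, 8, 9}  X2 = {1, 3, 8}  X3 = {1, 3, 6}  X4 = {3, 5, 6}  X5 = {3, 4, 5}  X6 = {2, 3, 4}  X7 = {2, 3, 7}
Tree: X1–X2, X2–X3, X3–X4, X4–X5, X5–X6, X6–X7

Every vertex of G appears in some bag (union = {1, 2, 3, 4, 5, 6, 7, 8, 9}); every edge is covered by a bag; and for each vertex v the set of bags containing v is connected in the bag tree. The decomposition is therefore valid. The largest bag has 3 vertices, so the width is 2.

Yes; width 2.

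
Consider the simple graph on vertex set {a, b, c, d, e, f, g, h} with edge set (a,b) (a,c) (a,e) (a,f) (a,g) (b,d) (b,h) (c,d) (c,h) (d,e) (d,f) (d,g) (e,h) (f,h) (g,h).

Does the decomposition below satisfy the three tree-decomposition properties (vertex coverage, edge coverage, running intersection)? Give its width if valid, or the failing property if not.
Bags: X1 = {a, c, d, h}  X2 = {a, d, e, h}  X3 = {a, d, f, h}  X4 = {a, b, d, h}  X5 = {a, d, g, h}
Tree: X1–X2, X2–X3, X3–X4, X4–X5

Vertex coverage: the bags together contain {a, b, c, d, e, f, g, h}, the full vertex set. Edge coverage: each edge of G has both endpoints in at least one bag. Running intersection: for every vertex, the bags containing it form a connected subtree. All three properties hold, so this is a valid tree decomposition of width max|bag| − 1 = 3, and hence tw(G) ≤ 3.

Yes; width 3.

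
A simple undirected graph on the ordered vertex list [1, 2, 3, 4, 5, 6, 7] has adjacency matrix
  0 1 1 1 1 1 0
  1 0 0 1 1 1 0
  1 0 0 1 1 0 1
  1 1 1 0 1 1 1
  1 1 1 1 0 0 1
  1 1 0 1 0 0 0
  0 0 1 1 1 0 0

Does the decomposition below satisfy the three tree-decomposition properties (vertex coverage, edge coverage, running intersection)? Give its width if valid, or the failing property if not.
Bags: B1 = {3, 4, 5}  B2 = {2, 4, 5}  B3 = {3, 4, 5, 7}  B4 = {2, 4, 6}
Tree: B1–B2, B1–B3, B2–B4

No — vertex 1 appears in no bag.

A tree decomposition must satisfy three properties: every vertex lies in some bag; for every edge, both endpoints lie together in some bag; and for every vertex, the bags containing it form a connected subtree. Here vertex 1 appears in no bag, so the decomposition is invalid.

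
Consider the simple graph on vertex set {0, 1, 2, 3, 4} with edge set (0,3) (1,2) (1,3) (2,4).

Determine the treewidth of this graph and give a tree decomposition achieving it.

Treewidth 1.
One such decomposition:
Bags: B1 = {0, 3}  B2 = {1, 3}  B3 = {1, 2}  B4 = {2, 4}
Tree: B1–B2, B2–B3, B3–B4

The largest bag has 2 vertices, giving width 1; this decomposition certifies tw(G) ≤ 1. Since G has at least one edge (e.g. 0–3), it is not an edgeless graph, so tw(G) ≥ 1. The upper and lower bounds meet at 1, so that is the treewidth.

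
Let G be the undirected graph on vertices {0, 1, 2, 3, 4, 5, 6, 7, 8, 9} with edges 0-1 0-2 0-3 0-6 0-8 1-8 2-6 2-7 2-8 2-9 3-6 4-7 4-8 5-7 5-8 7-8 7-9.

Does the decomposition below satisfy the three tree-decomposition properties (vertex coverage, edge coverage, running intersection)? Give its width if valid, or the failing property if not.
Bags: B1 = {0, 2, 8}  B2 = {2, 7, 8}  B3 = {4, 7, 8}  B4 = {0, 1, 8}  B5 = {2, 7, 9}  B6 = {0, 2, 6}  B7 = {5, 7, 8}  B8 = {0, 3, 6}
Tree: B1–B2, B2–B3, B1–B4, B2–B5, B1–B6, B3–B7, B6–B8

Every vertex of G appears in some bag (union = {0, 1, 2, 3, 4, 5, 6, 7, 8, 9}); every edge is covered by a bag; and for each vertex v the set of bags containing v is connected in the bag tree. The decomposition is therefore valid. The largest bag has 3 vertices, so the width is 2.

Yes; width 2.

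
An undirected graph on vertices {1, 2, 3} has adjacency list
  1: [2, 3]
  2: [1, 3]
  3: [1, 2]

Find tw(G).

A width-2 tree decomposition is:
Bags: B1 = {1, 2, 3}
Tree: (single bag)
A single bag containing all 3 vertices is trivially a valid decomposition of width 2. Conversely, {1, 2, 3} is a clique of size 3, and the vertices of any clique must share a bag in every tree decomposition; so some bag has ≥ 3 vertices and tw(G) ≥ 2. Combining the bounds, tw(G) = 2.

2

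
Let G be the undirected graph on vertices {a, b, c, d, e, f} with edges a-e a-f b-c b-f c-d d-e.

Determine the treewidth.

A width-2 tree decomposition is:
Bags: B1 = {c, d, e}  B2 = {b, c, e}  B3 = {b, e, f}  B4 = {a, e, f}
Tree: B1–B2, B2–B3, B3–B4
Every bag has size at most 3, so the width is 3 − 1 = 2 and tw(G) ≤ 2. The edges e–d–c–b–f–a–e form a cycle, so G is not a tree and its treewidth is at least 2. Therefore the treewidth is 2.

2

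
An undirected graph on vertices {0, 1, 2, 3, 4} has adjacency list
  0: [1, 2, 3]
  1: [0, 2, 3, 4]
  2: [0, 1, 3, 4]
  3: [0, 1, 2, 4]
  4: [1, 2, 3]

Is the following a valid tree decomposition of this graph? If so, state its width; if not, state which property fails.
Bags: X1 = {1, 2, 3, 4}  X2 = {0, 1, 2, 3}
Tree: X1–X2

Every vertex of G appears in some bag (union = {0, 1, 2, 3, 4}); every edge is covered by a bag; and for each vertex v the set of bags containing v is connected in the bag tree. The decomposition is therefore valid. The largest bag has 4 vertices, so the width is 3.

Yes; width 3.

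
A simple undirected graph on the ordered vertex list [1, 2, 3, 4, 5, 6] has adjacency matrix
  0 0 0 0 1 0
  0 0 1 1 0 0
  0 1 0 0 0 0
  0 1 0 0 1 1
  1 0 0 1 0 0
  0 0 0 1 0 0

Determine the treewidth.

1

A width-1 tree decomposition is:
Bags: B1 = {2, 4}  B2 = {4, 5}  B3 = {4, 6}  B4 = {1, 5}  B5 = {2, 3}
Tree: B1–B2, B2–B3, B2–B4, B1–B5
Every bag has size at most 2, so the width is 2 − 1 = 1 and tw(G) ≤ 1. Any graph with an edge has treewidth ≥ 1, and G has the edge 2–4. Combining the bounds, tw(G) = 1.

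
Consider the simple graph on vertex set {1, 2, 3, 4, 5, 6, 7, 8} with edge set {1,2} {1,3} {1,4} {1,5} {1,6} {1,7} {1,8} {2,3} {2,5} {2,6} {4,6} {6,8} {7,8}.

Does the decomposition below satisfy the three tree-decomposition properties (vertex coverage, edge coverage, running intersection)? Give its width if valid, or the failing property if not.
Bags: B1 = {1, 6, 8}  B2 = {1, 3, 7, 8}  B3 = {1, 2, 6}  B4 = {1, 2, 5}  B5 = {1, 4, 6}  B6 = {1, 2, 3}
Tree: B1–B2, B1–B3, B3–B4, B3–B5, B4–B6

No — bags containing vertex 3 are not connected in the tree.

A tree decomposition must satisfy three properties: every vertex lies in some bag; for every edge, both endpoints lie together in some bag; and for every vertex, the bags containing it form a connected subtree. Here bags containing vertex 3 are not connected in the tree, so the decomposition is invalid.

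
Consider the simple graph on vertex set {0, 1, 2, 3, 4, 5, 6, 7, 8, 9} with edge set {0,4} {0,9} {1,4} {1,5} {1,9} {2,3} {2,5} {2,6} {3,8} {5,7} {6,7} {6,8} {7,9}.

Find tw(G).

2

A width-2 tree decomposition is:
Bags: B1 = {2, 3, 8}  B2 = {2, 6, 8}  B3 = {2, 5, 6}  B4 = {5, 6, 7}  B5 = {1, 5, 7}  B6 = {1, 7, 9}  B7 = {1, 4, 9}  B8 = {0, 4, 9}
Tree: B1–B2, B2–B3, B3–B4, B4–B5, B5–B6, B6–B7, B7–B8
Each bag holds 3 vertices, so the decomposition has width 2, which upper-bounds the treewidth. The edges 3–8–6–2–3 form a cycle, so G is not a tree and its treewidth is at least 2. Combining the bounds, tw(G) = 2.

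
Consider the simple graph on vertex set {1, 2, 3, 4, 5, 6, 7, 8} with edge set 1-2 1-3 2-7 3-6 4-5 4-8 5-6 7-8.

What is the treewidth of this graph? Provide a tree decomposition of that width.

Treewidth 2.
One such decomposition:
Bags: B1 = {4, 5, 8}  B2 = {5, 7, 8}  B3 = {2, 5, 7}  B4 = {1, 2, 5}  B5 = {1, 3, 5}  B6 = {3, 5, 6}
Tree: B1–B2, B2–B3, B3–B4, B4–B5, B5–B6

Every bag has size at most 3, so the width is 3 − 1 = 2 and tw(G) ≤ 2. For the lower bound, G contains the cycle 5–4–8–7–2–1–3–6–5, so G is not a forest; only forests have treewidth ≤ 1, hence tw(G) ≥ 2. The upper and lower bounds meet at 2, so that is the treewidth.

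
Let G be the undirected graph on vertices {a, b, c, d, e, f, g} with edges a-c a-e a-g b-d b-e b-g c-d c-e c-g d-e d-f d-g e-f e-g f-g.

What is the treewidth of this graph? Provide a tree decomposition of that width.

Treewidth 3.
Bags: B1 = {a, c, e, g}  B2 = {c, d, e, g}  B3 = {d, e, f, g}  B4 = {b, d, e, g}
Tree: B1–B2, B2–B3, B2–B4

Each bag holds 4 vertices, so the decomposition has width 3, which upper-bounds the treewidth. Conversely, {c, d, e, g} is a clique of size 4, and the vertices of any clique must share a bag in every tree decomposition; so some bag has ≥ 4 vertices and tw(G) ≥ 3. The upper and lower bounds meet at 3, so that is the treewidth.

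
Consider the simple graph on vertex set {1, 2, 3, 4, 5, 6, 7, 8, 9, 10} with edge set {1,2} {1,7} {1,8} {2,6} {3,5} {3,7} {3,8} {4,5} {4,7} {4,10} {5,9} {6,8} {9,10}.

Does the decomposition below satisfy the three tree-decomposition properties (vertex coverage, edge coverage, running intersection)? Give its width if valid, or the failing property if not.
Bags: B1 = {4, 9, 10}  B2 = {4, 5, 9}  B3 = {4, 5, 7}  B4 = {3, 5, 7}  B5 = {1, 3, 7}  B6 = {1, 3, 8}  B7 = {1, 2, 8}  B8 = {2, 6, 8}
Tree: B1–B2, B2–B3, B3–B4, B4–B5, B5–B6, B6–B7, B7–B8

Vertex coverage: the bags together contain {1, 2, 3, 4, 5, 6, 7, 8, 9, 10}, the full vertex set. Edge coverage: each edge of G has both endpoints in at least one bag. Running intersection: for every vertex, the bags containing it form a connected subtree. All three properties hold, so this is a valid tree decomposition of width max|bag| − 1 = 2, and hence tw(G) ≤ 2.

Yes; width 2.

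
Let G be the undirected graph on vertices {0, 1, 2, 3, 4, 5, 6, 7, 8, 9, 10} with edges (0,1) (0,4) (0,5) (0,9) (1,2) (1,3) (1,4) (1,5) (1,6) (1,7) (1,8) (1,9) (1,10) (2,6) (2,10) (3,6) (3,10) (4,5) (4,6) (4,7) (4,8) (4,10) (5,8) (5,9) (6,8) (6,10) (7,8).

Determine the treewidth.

A width-3 tree decomposition is:
Bags: B1 = {1, 4, 5, 8}  B2 = {1, 4, 7, 8}  B3 = {1, 4, 6, 8}  B4 = {0, 1, 4, 5}  B5 = {1, 4, 6, 10}  B6 = {1, 2, 6, 10}  B7 = {1, 3, 6, 10}  B8 = {0, 1, 5, 9}
Tree: B1–B2, B2–B3, B1–B4, B3–B5, B5–B6, B5–B7, B4–B8
Each bag holds 4 vertices, so the decomposition has width 3, which upper-bounds the treewidth. On the other hand G contains the 4-clique {0, 1, 5, 9}. A clique must lie in a single bag of any decomposition, so no decomposition can have width below 3. Therefore the treewidth is 3.

3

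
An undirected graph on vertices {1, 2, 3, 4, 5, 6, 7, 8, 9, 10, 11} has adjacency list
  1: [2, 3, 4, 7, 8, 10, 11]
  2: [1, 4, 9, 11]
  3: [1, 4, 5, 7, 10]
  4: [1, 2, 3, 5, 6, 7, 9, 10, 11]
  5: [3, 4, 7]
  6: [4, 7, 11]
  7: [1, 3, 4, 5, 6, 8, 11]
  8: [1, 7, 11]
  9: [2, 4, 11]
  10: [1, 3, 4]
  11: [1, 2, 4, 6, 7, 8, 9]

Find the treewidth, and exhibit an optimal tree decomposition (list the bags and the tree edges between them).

Each bag holds 4 vertices, so the decomposition has width 3, which upper-bounds the treewidth. Conversely, {1, 7, 8, 11} is a clique of size 4, and the vertices of any clique must share a bag in every tree decomposition; so some bag has ≥ 4 vertices and tw(G) ≥ 3. Combining the bounds, tw(G) = 3.

Treewidth 3.
Bags: B1 = {1, 4, 7, 11}  B2 = {4, 6, 7, 11}  B3 = {1, 3, 4, 7}  B4 = {1, 3, 4, 10}  B5 = {1, 2, 4, 11}  B6 = {3, 4, 5, 7}  B7 = {2, 4, 9, 11}  B8 = {1, 7, 8, 11}
Tree: B1–B2, B1–B3, B3–B4, B1–B5, B3–B6, B5–B7, B1–B8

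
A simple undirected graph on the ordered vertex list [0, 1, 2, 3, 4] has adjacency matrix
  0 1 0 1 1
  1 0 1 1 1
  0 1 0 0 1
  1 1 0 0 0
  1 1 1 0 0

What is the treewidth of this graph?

A width-2 tree decomposition is:
Bags: B1 = {0, 1, 4}  B2 = {1, 2, 4}  B3 = {0, 1, 3}
Tree: B1–B2, B1–B3
The largest bag has 3 vertices, giving width 2; this decomposition certifies tw(G) ≤ 2. Conversely, {0, 1, 3} is a clique of size 3, and the vertices of any clique must share a bag in every tree decomposition; so some bag has ≥ 3 vertices and tw(G) ≥ 2. Hence tw(G) = 2 exactly.

2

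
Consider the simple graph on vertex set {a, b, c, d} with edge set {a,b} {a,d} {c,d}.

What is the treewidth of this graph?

A width-1 tree decomposition is:
Bags: B1 = {c, d}  B2 = {a, d}  B3 = {a, b}
Tree: B1–B2, B2–B3
Every bag has size at most 2, so the width is 2 − 1 = 1 and tw(G) ≤ 1. G has an edge, so its treewidth is at least 1. The upper and lower bounds meet at 1, so that is the treewidth.

1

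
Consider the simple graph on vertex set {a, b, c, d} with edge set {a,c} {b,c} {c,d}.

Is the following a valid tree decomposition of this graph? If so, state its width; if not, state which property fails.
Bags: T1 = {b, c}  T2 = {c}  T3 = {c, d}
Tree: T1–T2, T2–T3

A tree decomposition must satisfy three properties: every vertex lies in some bag; for every edge, both endpoints lie together in some bag; and for every vertex, the bags containing it form a connected subtree. Here vertex a appears in no bag, so the decomposition is invalid.

No — vertex a appears in no bag.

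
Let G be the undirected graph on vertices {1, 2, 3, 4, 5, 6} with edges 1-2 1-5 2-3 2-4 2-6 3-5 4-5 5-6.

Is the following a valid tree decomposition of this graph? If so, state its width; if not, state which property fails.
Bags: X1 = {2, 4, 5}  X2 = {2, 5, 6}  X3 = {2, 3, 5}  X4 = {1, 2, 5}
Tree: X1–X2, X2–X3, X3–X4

Vertex coverage: the bags together contain {1, 2, 3, 4, 5, 6}, the full vertex set. Edge coverage: each edge of G has both endpoints in at least one bag. Running intersection: for every vertex, the bags containing it form a connected subtree. All three properties hold, so this is a valid tree decomposition of width max|bag| − 1 = 2, and hence tw(G) ≤ 2.

Yes; width 2.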